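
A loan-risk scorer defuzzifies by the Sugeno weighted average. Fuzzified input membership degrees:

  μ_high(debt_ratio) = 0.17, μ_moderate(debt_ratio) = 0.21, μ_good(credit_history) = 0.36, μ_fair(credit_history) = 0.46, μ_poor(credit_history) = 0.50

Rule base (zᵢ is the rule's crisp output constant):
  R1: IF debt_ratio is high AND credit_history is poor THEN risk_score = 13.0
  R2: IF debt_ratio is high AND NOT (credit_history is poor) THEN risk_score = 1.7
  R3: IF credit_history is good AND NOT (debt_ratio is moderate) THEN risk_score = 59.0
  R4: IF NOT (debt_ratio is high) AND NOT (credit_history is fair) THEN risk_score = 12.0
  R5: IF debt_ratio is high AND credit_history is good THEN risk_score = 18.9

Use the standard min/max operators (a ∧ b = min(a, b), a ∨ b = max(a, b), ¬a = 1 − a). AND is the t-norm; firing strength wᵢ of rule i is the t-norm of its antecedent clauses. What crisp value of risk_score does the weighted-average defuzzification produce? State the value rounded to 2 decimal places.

23.71

R1 (z=13.0): high=0.17, poor=0.50; AND[min(a, b)] → w = 0.17
R2 (z=1.7): high=0.17, ¬poor=1−0.50=0.50; AND[min(a, b)] → w = 0.17
R3 (z=59.0): good=0.36, ¬moderate=1−0.21=0.79; AND[min(a, b)] → w = 0.36
R4 (z=12.0): ¬high=1−0.17=0.83, ¬fair=1−0.46=0.54; AND[min(a, b)] → w = 0.54
R5 (z=18.9): high=0.17, good=0.36; AND[min(a, b)] → w = 0.17
Weighted average = (0.17·13.0 + 0.17·1.7 + 0.36·59.0 + 0.54·12.0 + 0.17·18.9) / (0.17 + 0.17 + 0.36 + 0.54 + 0.17)
  = 33.4320 / 1.4100 = 23.71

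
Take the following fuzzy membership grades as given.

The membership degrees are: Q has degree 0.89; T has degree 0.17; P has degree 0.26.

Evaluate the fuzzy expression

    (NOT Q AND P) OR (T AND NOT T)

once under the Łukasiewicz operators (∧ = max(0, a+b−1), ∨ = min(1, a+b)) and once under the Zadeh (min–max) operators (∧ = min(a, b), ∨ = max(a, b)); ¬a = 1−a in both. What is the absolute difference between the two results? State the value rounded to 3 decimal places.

0.170

Under Łukasiewicz:
  NOT Q = 1 − 0.89 = 0.11
  NOT Q AND P = max(0, a+b−1) on (0.11, 0.26) = 0.00
  NOT T = 1 − 0.17 = 0.83
  T AND NOT T = max(0, a+b−1) on (0.17, 0.83) = 0.00
  (NOT Q AND P) OR (T AND NOT T) = min(1, a+b) on (0.00, 0.00) = 0.00
  → value = 0.0000
Under Zadeh (min–max):
  NOT Q = 1 − 0.89 = 0.11
  NOT Q AND P = min(a, b) on (0.11, 0.26) = 0.11
  NOT T = 1 − 0.17 = 0.83
  T AND NOT T = min(a, b) on (0.17, 0.83) = 0.17
  (NOT Q AND P) OR (T AND NOT T) = max(a, b) on (0.11, 0.17) = 0.17
  → value = 0.1700
|0.0000 − 0.1700| = 0.170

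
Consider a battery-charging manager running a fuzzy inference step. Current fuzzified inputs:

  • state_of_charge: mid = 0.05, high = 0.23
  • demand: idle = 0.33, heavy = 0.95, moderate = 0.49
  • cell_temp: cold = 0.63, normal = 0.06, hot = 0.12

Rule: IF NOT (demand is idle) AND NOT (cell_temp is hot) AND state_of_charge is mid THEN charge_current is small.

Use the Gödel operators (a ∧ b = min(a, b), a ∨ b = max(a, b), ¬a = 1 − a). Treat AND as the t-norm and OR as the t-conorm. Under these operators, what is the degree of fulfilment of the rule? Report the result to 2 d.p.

firing strength: ¬idle=1−0.33=0.67, ¬hot=1−0.12=0.88, mid=0.05; AND[min(a, b)] → w = 0.05

0.05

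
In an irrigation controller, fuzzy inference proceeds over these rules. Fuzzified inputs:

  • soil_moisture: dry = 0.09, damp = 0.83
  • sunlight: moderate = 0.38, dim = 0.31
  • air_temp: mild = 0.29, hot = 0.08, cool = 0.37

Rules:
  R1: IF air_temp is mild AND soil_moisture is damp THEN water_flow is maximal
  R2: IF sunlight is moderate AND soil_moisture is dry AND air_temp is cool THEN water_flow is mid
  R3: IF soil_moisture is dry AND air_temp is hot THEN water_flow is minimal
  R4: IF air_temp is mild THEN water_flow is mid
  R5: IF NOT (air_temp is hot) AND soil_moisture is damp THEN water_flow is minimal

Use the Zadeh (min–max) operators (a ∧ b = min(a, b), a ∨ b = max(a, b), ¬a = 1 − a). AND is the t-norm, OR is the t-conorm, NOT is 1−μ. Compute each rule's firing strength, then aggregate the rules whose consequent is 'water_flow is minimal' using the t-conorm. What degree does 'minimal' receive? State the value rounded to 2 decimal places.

0.83

R1: mild=0.29, damp=0.83; AND[min(a, b)] → w = 0.29
R2: moderate=0.38, dry=0.09, cool=0.37; AND[min(a, b)] → w = 0.09
R3: dry=0.09, hot=0.08; AND[min(a, b)] → w = 0.08
R4: mild=0.29 → w = 0.29
R5: ¬hot=1−0.08=0.92, damp=0.83; AND[min(a, b)] → w = 0.83
Rules with consequent 'minimal': {R3, R5} → strengths 0.08, 0.83
Aggregate via t-conorm [max(a, b)]: 0.83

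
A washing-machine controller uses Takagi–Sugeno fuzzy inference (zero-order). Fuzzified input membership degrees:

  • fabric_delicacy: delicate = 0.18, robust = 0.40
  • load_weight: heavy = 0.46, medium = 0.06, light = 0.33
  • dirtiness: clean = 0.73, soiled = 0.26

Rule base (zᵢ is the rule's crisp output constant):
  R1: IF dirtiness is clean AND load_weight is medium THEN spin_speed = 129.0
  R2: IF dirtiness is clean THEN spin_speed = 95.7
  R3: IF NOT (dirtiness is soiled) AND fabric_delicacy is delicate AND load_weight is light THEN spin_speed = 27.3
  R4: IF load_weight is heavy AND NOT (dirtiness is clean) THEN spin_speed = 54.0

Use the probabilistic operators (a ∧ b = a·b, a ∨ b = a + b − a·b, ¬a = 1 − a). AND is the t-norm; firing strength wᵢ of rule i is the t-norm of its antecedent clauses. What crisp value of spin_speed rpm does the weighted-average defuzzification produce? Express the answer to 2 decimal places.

R1 (z=129.0): clean=0.73, medium=0.06; AND[a·b] → w = 0.0438
R2 (z=95.7): clean=0.73 → w = 0.7300
R3 (z=27.3): ¬soiled=1−0.26=0.74, delicate=0.18, light=0.33; AND[a·b] → w = 0.0440
R4 (z=54.0): heavy=0.46, ¬clean=1−0.73=0.27; AND[a·b] → w = 0.1242
Weighted average = (0.0438·129.0 + 0.7300·95.7 + 0.0440·27.3 + 0.1242·54.0) / (0.0438 + 0.7300 + 0.0440 + 0.1242)
  = 83.4180 / 0.9420 = 88.56

88.56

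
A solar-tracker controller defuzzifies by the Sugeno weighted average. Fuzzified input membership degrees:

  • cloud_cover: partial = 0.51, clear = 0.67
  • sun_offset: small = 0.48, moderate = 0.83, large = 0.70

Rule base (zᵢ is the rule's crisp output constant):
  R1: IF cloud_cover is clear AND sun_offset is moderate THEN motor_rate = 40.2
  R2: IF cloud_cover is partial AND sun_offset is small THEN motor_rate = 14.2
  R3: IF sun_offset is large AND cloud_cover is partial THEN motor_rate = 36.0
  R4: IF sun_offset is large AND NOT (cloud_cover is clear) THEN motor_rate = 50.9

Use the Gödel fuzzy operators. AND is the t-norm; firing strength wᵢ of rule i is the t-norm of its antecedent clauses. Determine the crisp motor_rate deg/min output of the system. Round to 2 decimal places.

R1 (z=40.2): clear=0.67, moderate=0.83; AND[min(a, b)] → w = 0.67
R2 (z=14.2): partial=0.51, small=0.48; AND[min(a, b)] → w = 0.48
R3 (z=36.0): large=0.70, partial=0.51; AND[min(a, b)] → w = 0.51
R4 (z=50.9): large=0.70, ¬clear=1−0.67=0.33; AND[min(a, b)] → w = 0.33
Weighted average = (0.67·40.2 + 0.48·14.2 + 0.51·36.0 + 0.33·50.9) / (0.67 + 0.48 + 0.51 + 0.33)
  = 68.9070 / 1.9900 = 34.63

34.63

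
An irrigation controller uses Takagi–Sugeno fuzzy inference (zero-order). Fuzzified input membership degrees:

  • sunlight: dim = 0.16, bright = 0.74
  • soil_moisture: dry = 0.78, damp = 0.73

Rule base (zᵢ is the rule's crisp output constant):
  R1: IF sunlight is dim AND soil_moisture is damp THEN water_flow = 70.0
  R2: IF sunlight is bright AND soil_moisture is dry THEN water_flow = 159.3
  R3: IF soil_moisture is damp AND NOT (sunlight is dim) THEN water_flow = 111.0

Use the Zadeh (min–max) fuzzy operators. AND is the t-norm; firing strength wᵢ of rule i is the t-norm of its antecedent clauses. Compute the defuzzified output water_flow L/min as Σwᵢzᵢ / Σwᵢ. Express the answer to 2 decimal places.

R1 (z=70.0): dim=0.16, damp=0.73; AND[min(a, b)] → w = 0.16
R2 (z=159.3): bright=0.74, dry=0.78; AND[min(a, b)] → w = 0.74
R3 (z=111.0): damp=0.73, ¬dim=1−0.16=0.84; AND[min(a, b)] → w = 0.73
Weighted average = (0.16·70.0 + 0.74·159.3 + 0.73·111.0) / (0.16 + 0.74 + 0.73)
  = 210.1120 / 1.6300 = 128.90

128.90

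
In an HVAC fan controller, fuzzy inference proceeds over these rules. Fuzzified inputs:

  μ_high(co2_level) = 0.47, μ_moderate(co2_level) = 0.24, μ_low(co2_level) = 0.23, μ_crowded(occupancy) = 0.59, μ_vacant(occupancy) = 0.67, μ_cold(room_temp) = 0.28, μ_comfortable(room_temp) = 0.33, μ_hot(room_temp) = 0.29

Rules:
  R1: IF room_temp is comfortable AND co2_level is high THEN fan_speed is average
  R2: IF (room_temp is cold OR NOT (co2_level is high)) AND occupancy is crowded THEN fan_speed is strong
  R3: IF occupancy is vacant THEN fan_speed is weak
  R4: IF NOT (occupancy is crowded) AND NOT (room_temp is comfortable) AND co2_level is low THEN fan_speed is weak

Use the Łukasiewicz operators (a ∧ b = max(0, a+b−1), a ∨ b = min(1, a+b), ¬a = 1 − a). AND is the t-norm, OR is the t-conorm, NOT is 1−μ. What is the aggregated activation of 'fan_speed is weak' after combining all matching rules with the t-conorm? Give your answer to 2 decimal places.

R1: comfortable=0.33, high=0.47; AND[max(0, a+b−1)] → w = 0.00
R2: (cold=0.28 OR ¬high=1−0.47=0.53) = 0.81; AND[max(0, a+b−1)] with crowded=0.59 → w = 0.40
R3: vacant=0.67 → w = 0.67
R4: ¬crowded=1−0.59=0.41, ¬comfortable=1−0.33=0.67, low=0.23; AND[max(0, a+b−1)] → w = 0.00
Rules with consequent 'weak': {R3, R4} → strengths 0.67, 0.00
Aggregate via t-conorm [min(1, a+b)]: 0.67

0.67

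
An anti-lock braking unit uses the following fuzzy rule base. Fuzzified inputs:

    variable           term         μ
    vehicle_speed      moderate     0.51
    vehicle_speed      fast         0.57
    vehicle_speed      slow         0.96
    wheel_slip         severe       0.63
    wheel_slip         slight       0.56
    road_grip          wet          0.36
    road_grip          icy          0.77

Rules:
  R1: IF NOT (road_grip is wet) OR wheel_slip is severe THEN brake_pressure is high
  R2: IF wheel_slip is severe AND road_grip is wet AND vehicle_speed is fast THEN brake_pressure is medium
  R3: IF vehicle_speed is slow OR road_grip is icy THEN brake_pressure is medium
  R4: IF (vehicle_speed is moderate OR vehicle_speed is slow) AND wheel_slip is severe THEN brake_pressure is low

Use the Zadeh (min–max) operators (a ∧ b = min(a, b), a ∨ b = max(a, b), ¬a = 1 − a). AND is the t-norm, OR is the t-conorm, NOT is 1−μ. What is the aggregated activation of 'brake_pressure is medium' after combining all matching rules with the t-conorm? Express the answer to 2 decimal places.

0.96

R1: ¬wet=1−0.36=0.64, severe=0.63; OR[max(a, b)] → w = 0.64
R2: severe=0.63, wet=0.36, fast=0.57; AND[min(a, b)] → w = 0.36
R3: slow=0.96, icy=0.77; OR[max(a, b)] → w = 0.96
R4: (moderate=0.51 OR slow=0.96) = 0.96; AND[min(a, b)] with severe=0.63 → w = 0.63
Rules with consequent 'medium': {R2, R3} → strengths 0.36, 0.96
Aggregate via t-conorm [max(a, b)]: 0.96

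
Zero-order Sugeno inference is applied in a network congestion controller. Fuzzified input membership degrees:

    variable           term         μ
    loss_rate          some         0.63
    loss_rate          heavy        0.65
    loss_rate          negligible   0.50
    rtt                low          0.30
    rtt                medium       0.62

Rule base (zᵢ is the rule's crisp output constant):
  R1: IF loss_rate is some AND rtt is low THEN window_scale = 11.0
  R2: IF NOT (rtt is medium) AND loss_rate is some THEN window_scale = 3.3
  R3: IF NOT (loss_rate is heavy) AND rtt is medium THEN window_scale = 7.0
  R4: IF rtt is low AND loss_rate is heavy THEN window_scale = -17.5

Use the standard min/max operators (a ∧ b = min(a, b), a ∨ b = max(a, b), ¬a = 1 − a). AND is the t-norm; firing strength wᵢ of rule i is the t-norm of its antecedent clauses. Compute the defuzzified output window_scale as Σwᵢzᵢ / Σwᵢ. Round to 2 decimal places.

1.32

R1 (z=11.0): some=0.63, low=0.30; AND[min(a, b)] → w = 0.30
R2 (z=3.3): ¬medium=1−0.62=0.38, some=0.63; AND[min(a, b)] → w = 0.38
R3 (z=7.0): ¬heavy=1−0.65=0.35, medium=0.62; AND[min(a, b)] → w = 0.35
R4 (z=-17.5): low=0.30, heavy=0.65; AND[min(a, b)] → w = 0.30
Weighted average = (0.30·11.0 + 0.38·3.3 + 0.35·7.0 + 0.30·-17.5) / (0.30 + 0.38 + 0.35 + 0.30)
  = 1.7540 / 1.3300 = 1.32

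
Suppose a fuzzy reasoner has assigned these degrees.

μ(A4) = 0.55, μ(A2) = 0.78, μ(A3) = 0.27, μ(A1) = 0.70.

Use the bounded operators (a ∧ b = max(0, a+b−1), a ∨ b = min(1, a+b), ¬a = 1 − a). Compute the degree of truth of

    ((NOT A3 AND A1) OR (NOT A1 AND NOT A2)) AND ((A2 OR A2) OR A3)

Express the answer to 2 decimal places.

NOT A3 = 1 − 0.27 = 0.73
NOT A3 AND A1 = max(0, a+b−1) on (0.73, 0.70) = 0.43
NOT A1 = 1 − 0.70 = 0.30
NOT A2 = 1 − 0.78 = 0.22
NOT A1 AND NOT A2 = max(0, a+b−1) on (0.30, 0.22) = 0.00
(NOT A3 AND A1) OR (NOT A1 AND NOT A2) = min(1, a+b) on (0.43, 0.00) = 0.43
A2 OR A2 = min(1, a+b) on (0.78, 0.78) = 1.00
(A2 OR A2) OR A3 = min(1, a+b) on (1.00, 0.27) = 1.00
((NOT A3 AND A1) OR (NOT A1 AND NOT A2)) AND ((A2 OR A2) OR A3) = max(0, a+b−1) on (0.43, 1.00) = 0.43

0.43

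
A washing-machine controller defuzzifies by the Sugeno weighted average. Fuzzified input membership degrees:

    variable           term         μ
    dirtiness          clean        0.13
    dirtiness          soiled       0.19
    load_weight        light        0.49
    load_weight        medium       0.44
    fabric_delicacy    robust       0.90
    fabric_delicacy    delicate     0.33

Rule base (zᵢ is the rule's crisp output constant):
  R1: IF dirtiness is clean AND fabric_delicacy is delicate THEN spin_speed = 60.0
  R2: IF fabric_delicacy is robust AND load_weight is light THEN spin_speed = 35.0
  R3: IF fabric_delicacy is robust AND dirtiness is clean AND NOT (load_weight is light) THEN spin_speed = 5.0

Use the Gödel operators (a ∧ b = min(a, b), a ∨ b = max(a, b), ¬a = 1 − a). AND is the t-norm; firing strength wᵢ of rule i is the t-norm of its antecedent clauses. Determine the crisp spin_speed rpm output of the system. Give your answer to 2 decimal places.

R1 (z=60.0): clean=0.13, delicate=0.33; AND[min(a, b)] → w = 0.13
R2 (z=35.0): robust=0.90, light=0.49; AND[min(a, b)] → w = 0.49
R3 (z=5.0): robust=0.90, clean=0.13, ¬light=1−0.49=0.51; AND[min(a, b)] → w = 0.13
Weighted average = (0.13·60.0 + 0.49·35.0 + 0.13·5.0) / (0.13 + 0.49 + 0.13)
  = 25.6000 / 0.7500 = 34.13

34.13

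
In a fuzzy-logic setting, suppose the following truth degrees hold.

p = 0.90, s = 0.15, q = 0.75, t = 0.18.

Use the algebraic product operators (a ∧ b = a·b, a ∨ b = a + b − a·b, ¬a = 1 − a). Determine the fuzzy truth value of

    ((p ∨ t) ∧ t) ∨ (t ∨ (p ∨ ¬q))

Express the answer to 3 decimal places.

0.949

p ∨ t = a + b − a·b on (0.9000, 0.1800) = 0.9180
(p ∨ t) ∧ t = a·b on (0.9180, 0.1800) = 0.1652
¬q = 1 − 0.7500 = 0.2500
p ∨ ¬q = a + b − a·b on (0.9000, 0.2500) = 0.9250
t ∨ (p ∨ ¬q) = a + b − a·b on (0.1800, 0.9250) = 0.9385
((p ∨ t) ∧ t) ∨ (t ∨ (p ∨ ¬q)) = a + b − a·b on (0.1652, 0.9385) = 0.9487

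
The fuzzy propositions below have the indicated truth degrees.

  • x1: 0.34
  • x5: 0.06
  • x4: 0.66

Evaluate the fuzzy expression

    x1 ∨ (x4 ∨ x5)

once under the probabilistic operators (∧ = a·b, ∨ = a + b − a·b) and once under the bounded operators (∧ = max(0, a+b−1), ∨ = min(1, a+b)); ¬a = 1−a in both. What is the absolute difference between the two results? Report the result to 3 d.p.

Under probabilistic:
  x4 ∨ x5 = a + b − a·b on (0.6600, 0.0600) = 0.6804
  x1 ∨ (x4 ∨ x5) = a + b − a·b on (0.3400, 0.6804) = 0.7891
  → value = 0.7891
Under bounded:
  x4 ∨ x5 = min(1, a+b) on (0.66, 0.06) = 0.72
  x1 ∨ (x4 ∨ x5) = min(1, a+b) on (0.34, 0.72) = 1.00
  → value = 1.0000
|0.7891 − 1.0000| = 0.211

0.211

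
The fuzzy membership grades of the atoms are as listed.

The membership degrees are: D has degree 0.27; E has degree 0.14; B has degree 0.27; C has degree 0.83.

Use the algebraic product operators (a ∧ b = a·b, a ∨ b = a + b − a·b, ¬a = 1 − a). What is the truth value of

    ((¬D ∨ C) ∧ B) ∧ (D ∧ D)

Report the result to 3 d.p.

¬D = 1 − 0.2700 = 0.7300
¬D ∨ C = a + b − a·b on (0.7300, 0.8300) = 0.9541
(¬D ∨ C) ∧ B = a·b on (0.9541, 0.2700) = 0.2576
D ∧ D = a·b on (0.2700, 0.2700) = 0.0729
((¬D ∨ C) ∧ B) ∧ (D ∧ D) = a·b on (0.2576, 0.0729) = 0.0188

0.019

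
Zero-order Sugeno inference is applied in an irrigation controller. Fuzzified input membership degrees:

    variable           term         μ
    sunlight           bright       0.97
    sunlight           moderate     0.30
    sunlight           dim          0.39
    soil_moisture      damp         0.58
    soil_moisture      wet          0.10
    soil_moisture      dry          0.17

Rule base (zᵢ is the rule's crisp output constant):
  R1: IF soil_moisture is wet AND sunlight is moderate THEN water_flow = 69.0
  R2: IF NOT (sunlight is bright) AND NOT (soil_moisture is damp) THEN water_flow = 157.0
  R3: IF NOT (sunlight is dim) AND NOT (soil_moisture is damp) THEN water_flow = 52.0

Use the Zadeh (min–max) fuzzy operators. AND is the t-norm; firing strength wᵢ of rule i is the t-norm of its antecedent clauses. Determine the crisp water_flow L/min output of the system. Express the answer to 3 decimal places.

R1 (z=69.0): wet=0.10, moderate=0.30; AND[min(a, b)] → w = 0.10
R2 (z=157.0): ¬bright=1−0.97=0.03, ¬damp=1−0.58=0.42; AND[min(a, b)] → w = 0.03
R3 (z=52.0): ¬dim=1−0.39=0.61, ¬damp=1−0.58=0.42; AND[min(a, b)] → w = 0.42
Weighted average = (0.10·69.0 + 0.03·157.0 + 0.42·52.0) / (0.10 + 0.03 + 0.42)
  = 33.4500 / 0.5500 = 60.818

60.818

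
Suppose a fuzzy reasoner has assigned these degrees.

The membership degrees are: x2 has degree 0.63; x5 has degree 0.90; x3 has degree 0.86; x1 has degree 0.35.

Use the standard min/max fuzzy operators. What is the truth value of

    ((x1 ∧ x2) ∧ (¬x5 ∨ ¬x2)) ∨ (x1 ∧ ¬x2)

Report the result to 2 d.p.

0.35

x1 ∧ x2 = min(a, b) on (0.35, 0.63) = 0.35
¬x5 = 1 − 0.90 = 0.10
¬x2 = 1 − 0.63 = 0.37
¬x5 ∨ ¬x2 = max(a, b) on (0.10, 0.37) = 0.37
(x1 ∧ x2) ∧ (¬x5 ∨ ¬x2) = min(a, b) on (0.35, 0.37) = 0.35
¬x2 = 1 − 0.63 = 0.37
x1 ∧ ¬x2 = min(a, b) on (0.35, 0.37) = 0.35
((x1 ∧ x2) ∧ (¬x5 ∨ ¬x2)) ∨ (x1 ∧ ¬x2) = max(a, b) on (0.35, 0.35) = 0.35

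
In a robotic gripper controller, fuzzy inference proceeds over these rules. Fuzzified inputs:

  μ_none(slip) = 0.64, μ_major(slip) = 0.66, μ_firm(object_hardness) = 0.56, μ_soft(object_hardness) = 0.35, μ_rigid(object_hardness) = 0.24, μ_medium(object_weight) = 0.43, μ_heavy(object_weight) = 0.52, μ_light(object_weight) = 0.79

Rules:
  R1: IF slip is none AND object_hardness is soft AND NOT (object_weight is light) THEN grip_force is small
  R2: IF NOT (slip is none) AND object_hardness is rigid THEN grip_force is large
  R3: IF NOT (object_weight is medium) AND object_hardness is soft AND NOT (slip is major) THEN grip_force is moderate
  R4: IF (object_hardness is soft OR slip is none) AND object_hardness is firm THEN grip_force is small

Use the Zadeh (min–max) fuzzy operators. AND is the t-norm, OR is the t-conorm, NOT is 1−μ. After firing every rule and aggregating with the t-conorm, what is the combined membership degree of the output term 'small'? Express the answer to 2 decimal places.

R1: none=0.64, soft=0.35, ¬light=1−0.79=0.21; AND[min(a, b)] → w = 0.21
R2: ¬none=1−0.64=0.36, rigid=0.24; AND[min(a, b)] → w = 0.24
R3: ¬medium=1−0.43=0.57, soft=0.35, ¬major=1−0.66=0.34; AND[min(a, b)] → w = 0.34
R4: (soft=0.35 OR none=0.64) = 0.64; AND[min(a, b)] with firm=0.56 → w = 0.56
Rules with consequent 'small': {R1, R4} → strengths 0.21, 0.56
Aggregate via t-conorm [max(a, b)]: 0.56

0.56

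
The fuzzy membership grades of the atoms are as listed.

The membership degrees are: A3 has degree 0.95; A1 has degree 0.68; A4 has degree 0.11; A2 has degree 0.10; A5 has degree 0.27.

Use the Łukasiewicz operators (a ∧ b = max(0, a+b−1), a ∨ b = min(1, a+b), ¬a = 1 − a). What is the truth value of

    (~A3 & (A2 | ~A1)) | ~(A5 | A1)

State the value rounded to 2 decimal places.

0.05

~A3 = 1 − 0.95 = 0.05
~A1 = 1 − 0.68 = 0.32
A2 | ~A1 = min(1, a+b) on (0.10, 0.32) = 0.42
~A3 & (A2 | ~A1) = max(0, a+b−1) on (0.05, 0.42) = 0.00
A5 | A1 = min(1, a+b) on (0.27, 0.68) = 0.95
~(A5 | A1) = 1 − 0.95 = 0.05
(~A3 & (A2 | ~A1)) | ~(A5 | A1) = min(1, a+b) on (0.00, 0.05) = 0.05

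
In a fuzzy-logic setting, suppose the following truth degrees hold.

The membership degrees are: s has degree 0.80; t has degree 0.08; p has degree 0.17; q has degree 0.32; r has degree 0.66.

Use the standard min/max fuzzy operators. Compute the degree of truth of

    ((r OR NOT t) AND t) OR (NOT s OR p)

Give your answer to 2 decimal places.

0.20

NOT t = 1 − 0.08 = 0.92
r OR NOT t = max(a, b) on (0.66, 0.92) = 0.92
(r OR NOT t) AND t = min(a, b) on (0.92, 0.08) = 0.08
NOT s = 1 − 0.80 = 0.20
NOT s OR p = max(a, b) on (0.20, 0.17) = 0.20
((r OR NOT t) AND t) OR (NOT s OR p) = max(a, b) on (0.08, 0.20) = 0.20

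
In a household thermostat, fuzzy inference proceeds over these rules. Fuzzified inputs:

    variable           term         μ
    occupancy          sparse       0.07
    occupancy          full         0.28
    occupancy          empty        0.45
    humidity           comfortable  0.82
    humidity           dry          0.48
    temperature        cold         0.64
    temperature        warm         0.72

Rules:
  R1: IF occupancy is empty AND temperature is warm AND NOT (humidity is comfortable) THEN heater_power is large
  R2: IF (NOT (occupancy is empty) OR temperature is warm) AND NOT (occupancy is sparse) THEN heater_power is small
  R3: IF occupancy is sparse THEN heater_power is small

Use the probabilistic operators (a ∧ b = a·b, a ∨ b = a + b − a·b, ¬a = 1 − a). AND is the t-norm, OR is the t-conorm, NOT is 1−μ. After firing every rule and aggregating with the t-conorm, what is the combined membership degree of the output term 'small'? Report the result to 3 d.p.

R1: empty=0.45, warm=0.72, ¬comfortable=1−0.82=0.18; AND[a·b] → w = 0.0583
R2: (¬empty=1−0.45=0.55 OR warm=0.72) = 0.8740; AND[a·b] with ¬sparse=1−0.07=0.93 → w = 0.8128
R3: sparse=0.07 → w = 0.0700
Rules with consequent 'small': {R2, R3} → strengths 0.8128, 0.0700
Aggregate via t-conorm [a + b − a·b]: 0.8259

0.826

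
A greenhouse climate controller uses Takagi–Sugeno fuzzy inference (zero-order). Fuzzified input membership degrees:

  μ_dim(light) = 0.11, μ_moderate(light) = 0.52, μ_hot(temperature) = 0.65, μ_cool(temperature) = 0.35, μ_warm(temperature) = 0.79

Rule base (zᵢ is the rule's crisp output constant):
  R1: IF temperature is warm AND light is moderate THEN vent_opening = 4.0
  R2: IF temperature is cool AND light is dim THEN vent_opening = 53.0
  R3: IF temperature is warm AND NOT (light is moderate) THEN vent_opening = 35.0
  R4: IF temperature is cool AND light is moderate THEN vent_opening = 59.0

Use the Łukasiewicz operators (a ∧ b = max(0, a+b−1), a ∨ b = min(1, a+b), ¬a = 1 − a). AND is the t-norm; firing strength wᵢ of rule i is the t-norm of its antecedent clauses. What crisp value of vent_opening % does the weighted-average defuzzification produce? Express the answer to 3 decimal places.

R1 (z=4.0): warm=0.79, moderate=0.52; AND[max(0, a+b−1)] → w = 0.31
R2 (z=53.0): cool=0.35, dim=0.11; AND[max(0, a+b−1)] → w = 0.00
R3 (z=35.0): warm=0.79, ¬moderate=1−0.52=0.48; AND[max(0, a+b−1)] → w = 0.27
R4 (z=59.0): cool=0.35, moderate=0.52; AND[max(0, a+b−1)] → w = 0.00
Weighted average = (0.31·4.0 + 0.00·53.0 + 0.27·35.0 + 0.00·59.0) / (0.31 + 0.00 + 0.27 + 0.00)
  = 10.6900 / 0.5800 = 18.431

18.431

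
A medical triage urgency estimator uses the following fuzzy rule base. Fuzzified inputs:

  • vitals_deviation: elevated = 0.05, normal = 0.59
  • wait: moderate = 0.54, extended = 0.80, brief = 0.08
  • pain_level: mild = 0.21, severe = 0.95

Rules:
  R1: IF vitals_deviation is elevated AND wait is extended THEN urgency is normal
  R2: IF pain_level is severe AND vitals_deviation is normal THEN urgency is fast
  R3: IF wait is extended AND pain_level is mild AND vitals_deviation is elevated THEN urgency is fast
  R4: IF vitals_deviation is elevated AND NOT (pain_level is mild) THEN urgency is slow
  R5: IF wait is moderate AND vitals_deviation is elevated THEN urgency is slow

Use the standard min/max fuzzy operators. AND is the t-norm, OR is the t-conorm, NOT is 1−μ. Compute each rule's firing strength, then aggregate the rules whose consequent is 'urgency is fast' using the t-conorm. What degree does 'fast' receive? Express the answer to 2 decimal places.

R1: elevated=0.05, extended=0.80; AND[min(a, b)] → w = 0.05
R2: severe=0.95, normal=0.59; AND[min(a, b)] → w = 0.59
R3: extended=0.80, mild=0.21, elevated=0.05; AND[min(a, b)] → w = 0.05
R4: elevated=0.05, ¬mild=1−0.21=0.79; AND[min(a, b)] → w = 0.05
R5: moderate=0.54, elevated=0.05; AND[min(a, b)] → w = 0.05
Rules with consequent 'fast': {R2, R3} → strengths 0.59, 0.05
Aggregate via t-conorm [max(a, b)]: 0.59

0.59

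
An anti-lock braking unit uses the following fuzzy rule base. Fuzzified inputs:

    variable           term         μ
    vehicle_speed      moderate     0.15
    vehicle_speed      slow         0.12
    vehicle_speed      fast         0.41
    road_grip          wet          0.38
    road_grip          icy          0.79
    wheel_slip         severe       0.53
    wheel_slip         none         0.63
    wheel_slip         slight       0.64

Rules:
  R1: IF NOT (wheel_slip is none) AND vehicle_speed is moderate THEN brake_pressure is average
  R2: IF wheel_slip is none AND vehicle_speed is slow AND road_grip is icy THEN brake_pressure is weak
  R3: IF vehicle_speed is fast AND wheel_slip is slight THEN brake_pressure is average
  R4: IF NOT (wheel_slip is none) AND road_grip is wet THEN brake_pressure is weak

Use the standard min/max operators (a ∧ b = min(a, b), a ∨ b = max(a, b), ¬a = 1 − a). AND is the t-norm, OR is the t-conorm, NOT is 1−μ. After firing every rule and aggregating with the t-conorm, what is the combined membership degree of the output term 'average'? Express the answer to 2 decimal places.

R1: ¬none=1−0.63=0.37, moderate=0.15; AND[min(a, b)] → w = 0.15
R2: none=0.63, slow=0.12, icy=0.79; AND[min(a, b)] → w = 0.12
R3: fast=0.41, slight=0.64; AND[min(a, b)] → w = 0.41
R4: ¬none=1−0.63=0.37, wet=0.38; AND[min(a, b)] → w = 0.37
Rules with consequent 'average': {R1, R3} → strengths 0.15, 0.41
Aggregate via t-conorm [max(a, b)]: 0.41

0.41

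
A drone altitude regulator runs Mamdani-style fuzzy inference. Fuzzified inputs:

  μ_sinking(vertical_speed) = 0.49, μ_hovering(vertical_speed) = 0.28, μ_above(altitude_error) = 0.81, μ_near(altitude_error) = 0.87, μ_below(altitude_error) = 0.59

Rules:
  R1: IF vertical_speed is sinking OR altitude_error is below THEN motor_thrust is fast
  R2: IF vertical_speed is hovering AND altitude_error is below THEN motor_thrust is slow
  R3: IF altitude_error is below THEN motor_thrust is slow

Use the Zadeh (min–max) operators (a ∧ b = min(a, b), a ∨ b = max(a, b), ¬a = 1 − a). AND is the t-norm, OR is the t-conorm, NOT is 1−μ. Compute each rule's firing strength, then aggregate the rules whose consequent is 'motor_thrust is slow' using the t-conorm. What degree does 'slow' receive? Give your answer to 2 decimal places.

R1: sinking=0.49, below=0.59; OR[max(a, b)] → w = 0.59
R2: hovering=0.28, below=0.59; AND[min(a, b)] → w = 0.28
R3: below=0.59 → w = 0.59
Rules with consequent 'slow': {R2, R3} → strengths 0.28, 0.59
Aggregate via t-conorm [max(a, b)]: 0.59

0.59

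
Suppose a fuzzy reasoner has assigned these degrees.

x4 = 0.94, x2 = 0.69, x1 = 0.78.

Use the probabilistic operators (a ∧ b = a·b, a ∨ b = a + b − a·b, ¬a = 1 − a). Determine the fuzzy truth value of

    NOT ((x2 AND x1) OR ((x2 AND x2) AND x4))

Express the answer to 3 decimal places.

0.255

x2 AND x1 = a·b on (0.6900, 0.7800) = 0.5382
x2 AND x2 = a·b on (0.6900, 0.6900) = 0.4761
(x2 AND x2) AND x4 = a·b on (0.4761, 0.9400) = 0.4475
(x2 AND x1) OR ((x2 AND x2) AND x4) = a + b − a·b on (0.5382, 0.4475) = 0.7449
NOT ((x2 AND x1) OR ((x2 AND x2) AND x4)) = 1 − 0.7449 = 0.2551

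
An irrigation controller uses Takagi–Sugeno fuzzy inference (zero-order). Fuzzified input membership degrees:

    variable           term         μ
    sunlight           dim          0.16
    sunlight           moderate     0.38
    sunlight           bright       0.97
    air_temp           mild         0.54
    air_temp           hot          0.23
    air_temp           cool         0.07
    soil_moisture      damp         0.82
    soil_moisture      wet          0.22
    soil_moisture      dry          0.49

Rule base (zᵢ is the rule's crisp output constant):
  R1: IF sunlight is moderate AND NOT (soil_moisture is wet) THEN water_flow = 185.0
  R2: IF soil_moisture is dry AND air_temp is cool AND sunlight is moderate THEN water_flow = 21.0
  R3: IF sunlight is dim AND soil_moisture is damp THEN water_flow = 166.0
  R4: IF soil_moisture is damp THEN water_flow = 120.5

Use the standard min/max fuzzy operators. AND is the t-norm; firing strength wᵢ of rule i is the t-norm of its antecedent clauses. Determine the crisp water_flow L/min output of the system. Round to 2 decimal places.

R1 (z=185.0): moderate=0.38, ¬wet=1−0.22=0.78; AND[min(a, b)] → w = 0.38
R2 (z=21.0): dry=0.49, cool=0.07, moderate=0.38; AND[min(a, b)] → w = 0.07
R3 (z=166.0): dim=0.16, damp=0.82; AND[min(a, b)] → w = 0.16
R4 (z=120.5): damp=0.82 → w = 0.82
Weighted average = (0.38·185.0 + 0.07·21.0 + 0.16·166.0 + 0.82·120.5) / (0.38 + 0.07 + 0.16 + 0.82)
  = 197.1400 / 1.4300 = 137.86

137.86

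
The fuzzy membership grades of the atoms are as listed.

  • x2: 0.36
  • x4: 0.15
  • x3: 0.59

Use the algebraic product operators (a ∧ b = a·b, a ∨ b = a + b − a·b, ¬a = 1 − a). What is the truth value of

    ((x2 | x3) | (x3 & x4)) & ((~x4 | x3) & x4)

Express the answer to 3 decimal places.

0.107

x2 | x3 = a + b − a·b on (0.3600, 0.5900) = 0.7376
x3 & x4 = a·b on (0.5900, 0.1500) = 0.0885
(x2 | x3) | (x3 & x4) = a + b − a·b on (0.7376, 0.0885) = 0.7608
~x4 = 1 − 0.1500 = 0.8500
~x4 | x3 = a + b − a·b on (0.8500, 0.5900) = 0.9385
(~x4 | x3) & x4 = a·b on (0.9385, 0.1500) = 0.1408
((x2 | x3) | (x3 & x4)) & ((~x4 | x3) & x4) = a·b on (0.7608, 0.1408) = 0.1071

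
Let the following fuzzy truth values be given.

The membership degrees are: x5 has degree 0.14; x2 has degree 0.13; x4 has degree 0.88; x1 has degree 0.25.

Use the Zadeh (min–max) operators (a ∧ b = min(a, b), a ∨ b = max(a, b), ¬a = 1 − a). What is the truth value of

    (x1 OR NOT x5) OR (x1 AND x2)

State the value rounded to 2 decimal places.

0.86

NOT x5 = 1 − 0.14 = 0.86
x1 OR NOT x5 = max(a, b) on (0.25, 0.86) = 0.86
x1 AND x2 = min(a, b) on (0.25, 0.13) = 0.13
(x1 OR NOT x5) OR (x1 AND x2) = max(a, b) on (0.86, 0.13) = 0.86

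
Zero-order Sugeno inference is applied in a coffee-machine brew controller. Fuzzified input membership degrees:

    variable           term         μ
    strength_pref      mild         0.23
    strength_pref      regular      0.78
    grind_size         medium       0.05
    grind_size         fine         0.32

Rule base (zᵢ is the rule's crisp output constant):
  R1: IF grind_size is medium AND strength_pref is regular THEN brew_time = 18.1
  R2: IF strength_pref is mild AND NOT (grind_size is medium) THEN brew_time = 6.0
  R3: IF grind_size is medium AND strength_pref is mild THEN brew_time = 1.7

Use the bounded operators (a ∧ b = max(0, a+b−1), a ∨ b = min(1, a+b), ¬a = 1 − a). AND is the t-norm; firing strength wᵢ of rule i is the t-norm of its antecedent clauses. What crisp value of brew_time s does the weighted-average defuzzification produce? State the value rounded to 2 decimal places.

6.00

R1 (z=18.1): medium=0.05, regular=0.78; AND[max(0, a+b−1)] → w = 0.00
R2 (z=6.0): mild=0.23, ¬medium=1−0.05=0.95; AND[max(0, a+b−1)] → w = 0.18
R3 (z=1.7): medium=0.05, mild=0.23; AND[max(0, a+b−1)] → w = 0.00
Weighted average = (0.00·18.1 + 0.18·6.0 + 0.00·1.7) / (0.00 + 0.18 + 0.00)
  = 1.0800 / 0.1800 = 6.00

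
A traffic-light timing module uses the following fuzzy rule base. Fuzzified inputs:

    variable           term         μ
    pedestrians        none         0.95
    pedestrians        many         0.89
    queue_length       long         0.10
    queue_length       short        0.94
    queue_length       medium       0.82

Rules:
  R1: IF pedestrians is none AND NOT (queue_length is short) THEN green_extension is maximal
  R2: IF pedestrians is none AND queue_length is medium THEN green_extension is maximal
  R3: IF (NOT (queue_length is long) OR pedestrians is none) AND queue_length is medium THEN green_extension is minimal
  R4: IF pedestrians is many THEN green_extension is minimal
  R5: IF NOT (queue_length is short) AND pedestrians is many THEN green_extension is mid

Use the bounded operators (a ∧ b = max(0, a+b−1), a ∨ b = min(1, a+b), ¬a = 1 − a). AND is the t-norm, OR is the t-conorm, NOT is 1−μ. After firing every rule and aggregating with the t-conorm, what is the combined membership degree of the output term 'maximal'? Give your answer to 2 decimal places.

R1: none=0.95, ¬short=1−0.94=0.06; AND[max(0, a+b−1)] → w = 0.01
R2: none=0.95, medium=0.82; AND[max(0, a+b−1)] → w = 0.77
R3: (¬long=1−0.10=0.90 OR none=0.95) = 1.00; AND[max(0, a+b−1)] with medium=0.82 → w = 0.82
R4: many=0.89 → w = 0.89
R5: ¬short=1−0.94=0.06, many=0.89; AND[max(0, a+b−1)] → w = 0.00
Rules with consequent 'maximal': {R1, R2} → strengths 0.01, 0.77
Aggregate via t-conorm [min(1, a+b)]: 0.78

0.78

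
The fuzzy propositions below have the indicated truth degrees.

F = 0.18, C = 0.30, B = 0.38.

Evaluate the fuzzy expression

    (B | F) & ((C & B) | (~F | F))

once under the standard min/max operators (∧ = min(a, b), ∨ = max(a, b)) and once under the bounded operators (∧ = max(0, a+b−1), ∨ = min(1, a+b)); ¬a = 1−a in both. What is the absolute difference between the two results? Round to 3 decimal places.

0.180

Under standard min/max:
  B | F = max(a, b) on (0.38, 0.18) = 0.38
  C & B = min(a, b) on (0.30, 0.38) = 0.30
  ~F = 1 − 0.18 = 0.82
  ~F | F = max(a, b) on (0.82, 0.18) = 0.82
  (C & B) | (~F | F) = max(a, b) on (0.30, 0.82) = 0.82
  (B | F) & ((C & B) | (~F | F)) = min(a, b) on (0.38, 0.82) = 0.38
  → value = 0.3800
Under bounded:
  B | F = min(1, a+b) on (0.38, 0.18) = 0.56
  C & B = max(0, a+b−1) on (0.30, 0.38) = 0.00
  ~F = 1 − 0.18 = 0.82
  ~F | F = min(1, a+b) on (0.82, 0.18) = 1.00
  (C & B) | (~F | F) = min(1, a+b) on (0.00, 1.00) = 1.00
  (B | F) & ((C & B) | (~F | F)) = max(0, a+b−1) on (0.56, 1.00) = 0.56
  → value = 0.5600
|0.3800 − 0.5600| = 0.180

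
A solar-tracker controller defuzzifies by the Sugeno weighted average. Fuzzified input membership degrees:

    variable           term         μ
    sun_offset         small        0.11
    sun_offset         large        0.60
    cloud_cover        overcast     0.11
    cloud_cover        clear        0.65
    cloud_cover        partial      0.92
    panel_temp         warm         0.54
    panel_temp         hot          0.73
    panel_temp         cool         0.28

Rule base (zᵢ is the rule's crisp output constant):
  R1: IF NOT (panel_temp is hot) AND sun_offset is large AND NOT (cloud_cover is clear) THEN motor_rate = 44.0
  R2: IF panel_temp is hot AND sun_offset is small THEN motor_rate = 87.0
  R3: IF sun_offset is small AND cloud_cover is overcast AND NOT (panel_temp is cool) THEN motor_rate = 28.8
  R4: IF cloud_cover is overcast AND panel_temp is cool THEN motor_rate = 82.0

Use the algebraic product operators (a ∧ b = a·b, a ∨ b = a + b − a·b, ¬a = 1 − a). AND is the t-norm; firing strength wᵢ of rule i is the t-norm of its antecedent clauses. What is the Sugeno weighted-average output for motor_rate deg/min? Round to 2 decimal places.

R1 (z=44.0): ¬hot=1−0.73=0.27, large=0.60, ¬clear=1−0.65=0.35; AND[a·b] → w = 0.0567
R2 (z=87.0): hot=0.73, small=0.11; AND[a·b] → w = 0.0803
R3 (z=28.8): small=0.11, overcast=0.11, ¬cool=1−0.28=0.72; AND[a·b] → w = 0.0087
R4 (z=82.0): overcast=0.11, cool=0.28; AND[a·b] → w = 0.0308
Weighted average = (0.0567·44.0 + 0.0803·87.0 + 0.0087·28.8 + 0.0308·82.0) / (0.0567 + 0.0803 + 0.0087 + 0.0308)
  = 12.2574 / 0.1765 = 69.44

69.44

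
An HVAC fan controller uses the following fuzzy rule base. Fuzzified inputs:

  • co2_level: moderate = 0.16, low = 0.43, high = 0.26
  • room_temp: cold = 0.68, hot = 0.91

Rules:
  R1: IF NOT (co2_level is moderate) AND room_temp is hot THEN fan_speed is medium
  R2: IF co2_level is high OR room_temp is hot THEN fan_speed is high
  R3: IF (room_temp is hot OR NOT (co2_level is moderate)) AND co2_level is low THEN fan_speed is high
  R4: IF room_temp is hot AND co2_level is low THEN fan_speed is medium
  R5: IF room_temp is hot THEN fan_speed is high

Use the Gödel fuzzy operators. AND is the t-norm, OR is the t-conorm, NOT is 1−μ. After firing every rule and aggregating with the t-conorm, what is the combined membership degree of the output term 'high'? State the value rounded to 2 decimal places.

0.91

R1: ¬moderate=1−0.16=0.84, hot=0.91; AND[min(a, b)] → w = 0.84
R2: high=0.26, hot=0.91; OR[max(a, b)] → w = 0.91
R3: (hot=0.91 OR ¬moderate=1−0.16=0.84) = 0.91; AND[min(a, b)] with low=0.43 → w = 0.43
R4: hot=0.91, low=0.43; AND[min(a, b)] → w = 0.43
R5: hot=0.91 → w = 0.91
Rules with consequent 'high': {R2, R3, R5} → strengths 0.91, 0.43, 0.91
Aggregate via t-conorm [max(a, b)]: 0.91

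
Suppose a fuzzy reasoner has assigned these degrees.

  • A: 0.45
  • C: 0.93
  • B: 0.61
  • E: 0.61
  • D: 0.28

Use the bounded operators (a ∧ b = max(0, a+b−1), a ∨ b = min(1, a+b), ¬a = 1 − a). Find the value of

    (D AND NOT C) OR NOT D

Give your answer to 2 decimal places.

0.72

NOT C = 1 − 0.93 = 0.07
D AND NOT C = max(0, a+b−1) on (0.28, 0.07) = 0.00
NOT D = 1 − 0.28 = 0.72
(D AND NOT C) OR NOT D = min(1, a+b) on (0.00, 0.72) = 0.72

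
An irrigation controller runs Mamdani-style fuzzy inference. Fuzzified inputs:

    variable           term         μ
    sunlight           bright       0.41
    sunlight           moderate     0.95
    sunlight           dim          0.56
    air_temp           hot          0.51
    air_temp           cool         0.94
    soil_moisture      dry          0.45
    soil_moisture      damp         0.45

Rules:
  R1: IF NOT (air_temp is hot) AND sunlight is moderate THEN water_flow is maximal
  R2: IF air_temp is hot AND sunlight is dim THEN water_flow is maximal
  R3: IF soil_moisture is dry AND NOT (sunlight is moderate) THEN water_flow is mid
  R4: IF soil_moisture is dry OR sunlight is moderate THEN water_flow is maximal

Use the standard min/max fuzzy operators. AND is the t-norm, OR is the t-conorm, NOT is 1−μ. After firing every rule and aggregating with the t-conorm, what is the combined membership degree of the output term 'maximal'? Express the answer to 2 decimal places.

0.95

R1: ¬hot=1−0.51=0.49, moderate=0.95; AND[min(a, b)] → w = 0.49
R2: hot=0.51, dim=0.56; AND[min(a, b)] → w = 0.51
R3: dry=0.45, ¬moderate=1−0.95=0.05; AND[min(a, b)] → w = 0.05
R4: dry=0.45, moderate=0.95; OR[max(a, b)] → w = 0.95
Rules with consequent 'maximal': {R1, R2, R4} → strengths 0.49, 0.51, 0.95
Aggregate via t-conorm [max(a, b)]: 0.95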